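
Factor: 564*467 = 2^2*3^1*47^1*467^1=263388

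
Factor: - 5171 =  - 5171^1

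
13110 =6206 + 6904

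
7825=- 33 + 7858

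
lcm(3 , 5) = 15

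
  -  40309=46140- 86449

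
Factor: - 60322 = - 2^1 * 30161^1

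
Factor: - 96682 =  - 2^1* 48341^1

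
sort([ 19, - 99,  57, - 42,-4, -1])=[  -  99, - 42,-4,-1 , 19 , 57]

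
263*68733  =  18076779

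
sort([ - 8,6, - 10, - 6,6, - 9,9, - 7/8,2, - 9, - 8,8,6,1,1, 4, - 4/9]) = [ - 10, - 9, - 9 , - 8,-8, - 6, - 7/8, - 4/9, 1,  1,2,4, 6, 6, 6, 8,9]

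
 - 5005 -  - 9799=4794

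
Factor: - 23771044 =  - 2^2* 11^1 * 540251^1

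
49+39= 88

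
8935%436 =215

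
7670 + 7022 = 14692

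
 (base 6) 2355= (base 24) nn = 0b1000111111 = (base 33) he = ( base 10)575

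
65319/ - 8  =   - 65319/8  =  -8164.88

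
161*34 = 5474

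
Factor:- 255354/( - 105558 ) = 583/241 = 11^1*53^1 *241^(-1) 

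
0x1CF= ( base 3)122011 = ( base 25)ID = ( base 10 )463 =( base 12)327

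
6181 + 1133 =7314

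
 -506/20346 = -1 + 9920/10173 = - 0.02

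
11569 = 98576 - 87007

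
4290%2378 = 1912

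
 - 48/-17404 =12/4351= 0.00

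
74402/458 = 37201/229=162.45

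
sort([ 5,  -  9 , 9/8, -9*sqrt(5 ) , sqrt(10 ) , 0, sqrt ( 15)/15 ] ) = [  -  9*sqrt ( 5),-9,0,sqrt(15 ) /15,9/8,sqrt ( 10),5] 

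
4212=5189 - 977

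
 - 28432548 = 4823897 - 33256445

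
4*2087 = 8348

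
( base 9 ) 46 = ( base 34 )18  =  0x2a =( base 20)22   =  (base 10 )42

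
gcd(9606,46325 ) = 1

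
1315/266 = 4 + 251/266 = 4.94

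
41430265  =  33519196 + 7911069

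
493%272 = 221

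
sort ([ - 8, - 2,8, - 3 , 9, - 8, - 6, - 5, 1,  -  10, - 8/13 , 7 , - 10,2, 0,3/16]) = [ - 10 , - 10, - 8, - 8, - 6 ,-5, - 3, - 2,  -  8/13 , 0,3/16 , 1, 2, 7,  8, 9]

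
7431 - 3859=3572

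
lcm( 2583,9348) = 196308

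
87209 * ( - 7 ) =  - 610463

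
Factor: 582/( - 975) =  - 2^1 * 5^( - 2)*13^(-1)*97^1 =- 194/325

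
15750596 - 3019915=12730681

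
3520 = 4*880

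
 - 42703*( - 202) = 8626006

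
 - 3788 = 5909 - 9697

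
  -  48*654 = - 31392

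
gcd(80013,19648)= 1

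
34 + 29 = 63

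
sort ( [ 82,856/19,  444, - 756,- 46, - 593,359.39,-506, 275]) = [ - 756,  -  593,-506, - 46,  856/19 , 82,275 , 359.39,  444]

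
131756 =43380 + 88376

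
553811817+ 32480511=586292328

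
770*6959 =5358430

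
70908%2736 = 2508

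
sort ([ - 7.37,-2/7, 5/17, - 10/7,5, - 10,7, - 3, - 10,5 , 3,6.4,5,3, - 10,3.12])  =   [ - 10, - 10, - 10, - 7.37, - 3, - 10/7, - 2/7,5/17,3,3 , 3.12,5,5, 5,6.4, 7]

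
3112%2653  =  459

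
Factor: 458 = 2^1*229^1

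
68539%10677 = 4477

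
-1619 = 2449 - 4068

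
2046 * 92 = 188232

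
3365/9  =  373  +  8/9 = 373.89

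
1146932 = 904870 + 242062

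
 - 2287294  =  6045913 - 8333207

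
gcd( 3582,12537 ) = 1791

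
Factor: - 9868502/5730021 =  - 2^1 * 3^( - 4)*7^2  *  11^ ( - 1 ) * 59^( - 1 )*109^(-1 )*100699^1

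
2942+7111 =10053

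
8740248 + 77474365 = 86214613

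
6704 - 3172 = 3532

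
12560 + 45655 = 58215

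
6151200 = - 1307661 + 7458861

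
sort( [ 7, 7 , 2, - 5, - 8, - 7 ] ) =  [ - 8, - 7, - 5, 2,7,  7 ] 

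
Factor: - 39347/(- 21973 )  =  77/43 = 7^1 *11^1 * 43^( -1 ) 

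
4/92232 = 1/23058 = 0.00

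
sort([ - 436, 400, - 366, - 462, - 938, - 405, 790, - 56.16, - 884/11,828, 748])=[ - 938, - 462, - 436 , - 405, - 366, - 884/11, - 56.16,400,  748, 790,828 ]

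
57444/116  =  14361/29 = 495.21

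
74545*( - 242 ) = - 18039890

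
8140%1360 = 1340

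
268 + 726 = 994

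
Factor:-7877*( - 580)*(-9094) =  - 2^3*5^1 * 29^1 * 4547^1*7877^1=-  41547394040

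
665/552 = 665/552 = 1.20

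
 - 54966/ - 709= 77 +373/709  =  77.53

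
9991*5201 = 51963191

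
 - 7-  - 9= 2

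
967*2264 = 2189288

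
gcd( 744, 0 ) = 744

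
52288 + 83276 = 135564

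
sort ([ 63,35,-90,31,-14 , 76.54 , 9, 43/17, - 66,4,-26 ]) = [ - 90,-66 ,- 26,-14 , 43/17,4, 9,31, 35,63,76.54]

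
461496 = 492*938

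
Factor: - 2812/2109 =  - 2^2*3^ ( - 1 ) = - 4/3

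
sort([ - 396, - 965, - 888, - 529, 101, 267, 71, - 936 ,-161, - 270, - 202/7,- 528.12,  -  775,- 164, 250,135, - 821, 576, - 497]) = [- 965, - 936, - 888, - 821, - 775, - 529, - 528.12, - 497, - 396, - 270,  -  164, - 161, - 202/7,71, 101, 135, 250,267,  576 ]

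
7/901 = 7/901 = 0.01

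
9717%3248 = 3221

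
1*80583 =80583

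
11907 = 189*63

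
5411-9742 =  -  4331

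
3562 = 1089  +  2473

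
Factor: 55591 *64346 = 2^1 *23^1 * 2417^1*32173^1= 3577058486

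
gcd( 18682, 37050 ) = 2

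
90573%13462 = 9801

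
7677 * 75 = 575775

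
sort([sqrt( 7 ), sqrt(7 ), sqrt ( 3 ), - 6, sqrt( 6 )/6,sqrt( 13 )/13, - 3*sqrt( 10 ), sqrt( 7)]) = [ - 3*sqrt (10 ),-6, sqrt(13 )/13, sqrt( 6) /6,sqrt(3 ), sqrt( 7),sqrt(  7 ), sqrt( 7 )] 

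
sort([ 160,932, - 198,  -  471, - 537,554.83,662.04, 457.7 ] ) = [ - 537, - 471  , - 198, 160,457.7,  554.83, 662.04,932] 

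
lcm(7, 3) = 21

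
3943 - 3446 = 497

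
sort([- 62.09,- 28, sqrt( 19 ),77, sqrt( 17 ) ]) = [ - 62.09,-28,sqrt( 17 ) , sqrt ( 19),  77 ] 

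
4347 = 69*63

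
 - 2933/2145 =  - 2933/2145=- 1.37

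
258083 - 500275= - 242192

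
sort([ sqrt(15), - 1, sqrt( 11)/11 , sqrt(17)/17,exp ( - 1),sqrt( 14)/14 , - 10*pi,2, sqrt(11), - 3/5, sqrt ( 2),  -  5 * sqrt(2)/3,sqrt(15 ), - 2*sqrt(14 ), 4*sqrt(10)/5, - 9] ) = [ -10*pi, - 9, - 2 * sqrt(14),-5 * sqrt(2)/3, - 1, - 3/5,  sqrt (17 )/17,sqrt( 14 )/14, sqrt (11)/11,exp (  -  1),  sqrt( 2 ), 2, 4*sqrt( 10)/5, sqrt( 11),sqrt (15), sqrt( 15)]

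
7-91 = - 84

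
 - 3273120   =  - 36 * 90920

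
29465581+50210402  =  79675983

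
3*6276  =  18828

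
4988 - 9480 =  - 4492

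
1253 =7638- 6385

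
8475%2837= 2801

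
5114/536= 9+ 145/268 = 9.54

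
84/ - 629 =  - 1 + 545/629  =  -0.13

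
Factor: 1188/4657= 2^2*3^3*11^1*4657^( - 1)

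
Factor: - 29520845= - 5^1*23^2*11161^1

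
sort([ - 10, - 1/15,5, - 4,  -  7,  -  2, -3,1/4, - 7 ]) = [  -  10, - 7, - 7,  -  4,  -  3, - 2,-1/15 , 1/4, 5 ] 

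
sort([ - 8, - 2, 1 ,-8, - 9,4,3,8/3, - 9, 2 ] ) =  [-9,  -  9, - 8, - 8, - 2,1,2,8/3, 3,4]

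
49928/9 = 5547 + 5/9 = 5547.56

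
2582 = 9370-6788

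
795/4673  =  795/4673 =0.17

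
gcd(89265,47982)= 33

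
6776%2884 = 1008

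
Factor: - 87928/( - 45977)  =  2^3*23^( - 1 )*29^1*379^1*1999^( - 1) 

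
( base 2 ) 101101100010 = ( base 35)2D9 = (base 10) 2914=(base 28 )3k2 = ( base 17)A17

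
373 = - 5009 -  - 5382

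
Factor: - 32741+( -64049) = - 96790 = -2^1*5^1*9679^1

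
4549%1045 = 369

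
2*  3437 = 6874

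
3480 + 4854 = 8334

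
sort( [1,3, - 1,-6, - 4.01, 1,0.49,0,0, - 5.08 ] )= [ - 6, - 5.08, - 4.01, - 1,0, 0,0.49,1, 1, 3]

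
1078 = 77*14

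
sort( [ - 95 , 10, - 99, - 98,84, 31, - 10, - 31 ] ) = [ - 99 ,-98, - 95, - 31, - 10 , 10 , 31, 84 ]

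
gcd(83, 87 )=1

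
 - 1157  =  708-1865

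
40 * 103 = 4120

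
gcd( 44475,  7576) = 1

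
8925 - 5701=3224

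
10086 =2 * 5043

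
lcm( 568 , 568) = 568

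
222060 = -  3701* ( -60 )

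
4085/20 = 817/4 = 204.25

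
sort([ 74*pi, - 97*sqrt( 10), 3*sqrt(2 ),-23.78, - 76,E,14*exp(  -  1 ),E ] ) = [-97 * sqrt( 10 ), - 76,-23.78,E,  E,  3 * sqrt(2 ),14*exp( - 1 ),  74*pi] 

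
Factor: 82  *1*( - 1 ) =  - 82 = - 2^1 * 41^1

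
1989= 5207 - 3218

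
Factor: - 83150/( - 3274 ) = 41575/1637 = 5^2*1637^( - 1)*1663^1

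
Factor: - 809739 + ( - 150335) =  - 2^1 * 29^1 * 16553^1=   - 960074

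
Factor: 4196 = 2^2* 1049^1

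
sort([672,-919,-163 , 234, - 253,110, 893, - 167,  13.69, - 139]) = [ - 919, - 253, - 167,  -  163, - 139,13.69, 110, 234,672, 893]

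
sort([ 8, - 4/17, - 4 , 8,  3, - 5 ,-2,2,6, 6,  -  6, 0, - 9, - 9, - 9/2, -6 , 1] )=[ - 9, - 9, - 6,-6, - 5,-9/2, - 4, - 2,  -  4/17, 0, 1,2, 3, 6 , 6, 8,8]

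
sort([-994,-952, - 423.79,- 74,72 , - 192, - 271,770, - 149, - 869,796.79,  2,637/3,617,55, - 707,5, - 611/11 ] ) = [ - 994 , - 952, - 869 ,  -  707,-423.79,-271, - 192,-149 , - 74, - 611/11,2,5 , 55, 72,637/3,617, 770,796.79] 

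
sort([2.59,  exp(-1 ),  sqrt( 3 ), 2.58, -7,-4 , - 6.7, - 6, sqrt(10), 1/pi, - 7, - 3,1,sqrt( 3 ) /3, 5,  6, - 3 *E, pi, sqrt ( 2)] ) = [-3*E, - 7, - 7, - 6.7, - 6, - 4,-3, 1/pi, exp(- 1 ),  sqrt(3)/3, 1, sqrt( 2),  sqrt( 3), 2.58,  2.59, pi,sqrt (10 ) , 5, 6 ]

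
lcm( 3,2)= 6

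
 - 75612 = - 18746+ - 56866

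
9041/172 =9041/172 = 52.56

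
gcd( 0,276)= 276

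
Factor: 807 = 3^1*269^1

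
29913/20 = 29913/20 = 1495.65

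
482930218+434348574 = 917278792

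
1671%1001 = 670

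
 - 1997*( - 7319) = 14616043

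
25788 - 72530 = -46742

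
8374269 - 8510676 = - 136407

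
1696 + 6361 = 8057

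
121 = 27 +94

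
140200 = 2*70100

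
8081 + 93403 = 101484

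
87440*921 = 80532240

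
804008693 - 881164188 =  - 77155495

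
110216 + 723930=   834146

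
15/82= 15/82=0.18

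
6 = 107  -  101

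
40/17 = 2 + 6/17=2.35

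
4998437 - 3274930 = 1723507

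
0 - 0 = 0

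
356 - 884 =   -  528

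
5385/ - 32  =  - 169 + 23/32 = -168.28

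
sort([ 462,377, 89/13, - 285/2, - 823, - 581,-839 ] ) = [ -839, - 823,-581  ,-285/2,89/13,377,462]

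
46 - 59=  - 13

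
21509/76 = 21509/76 = 283.01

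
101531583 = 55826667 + 45704916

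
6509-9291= - 2782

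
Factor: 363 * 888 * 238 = 2^4*3^2*7^1 *11^2 * 17^1*37^1 =76717872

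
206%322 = 206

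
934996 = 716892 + 218104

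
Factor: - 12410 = -2^1*5^1*17^1*73^1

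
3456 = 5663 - 2207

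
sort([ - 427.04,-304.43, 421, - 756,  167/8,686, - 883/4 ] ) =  [ - 756, -427.04, - 304.43,  -  883/4,167/8,421,686 ] 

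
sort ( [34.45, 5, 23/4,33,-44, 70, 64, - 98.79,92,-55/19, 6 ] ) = [-98.79,-44, - 55/19,5, 23/4,6, 33,34.45,  64, 70 , 92]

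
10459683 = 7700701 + 2758982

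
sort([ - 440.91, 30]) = [ - 440.91, 30 ]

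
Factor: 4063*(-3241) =-7^1*17^1*239^1*463^1 = - 13168183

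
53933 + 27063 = 80996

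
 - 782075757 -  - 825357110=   43281353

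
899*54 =48546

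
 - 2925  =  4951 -7876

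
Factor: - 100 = -2^2*5^2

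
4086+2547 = 6633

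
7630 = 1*7630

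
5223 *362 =1890726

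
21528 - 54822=  -  33294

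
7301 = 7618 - 317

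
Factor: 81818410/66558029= 2^1*5^1*2713^( -1) *24533^( - 1)*8181841^1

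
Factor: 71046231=3^1*23682077^1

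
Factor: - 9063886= - 2^1* 13^1 * 23^2*659^1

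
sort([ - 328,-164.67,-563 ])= [ - 563,-328 , - 164.67 ] 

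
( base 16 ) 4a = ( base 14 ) 54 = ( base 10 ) 74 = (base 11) 68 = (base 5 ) 244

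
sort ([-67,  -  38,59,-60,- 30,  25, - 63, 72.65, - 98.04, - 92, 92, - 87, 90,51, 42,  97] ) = [ - 98.04, - 92, - 87, - 67,-63, - 60 ,-38, - 30, 25, 42, 51, 59, 72.65, 90 , 92, 97] 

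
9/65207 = 9/65207 = 0.00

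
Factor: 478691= 173^1*2767^1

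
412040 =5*82408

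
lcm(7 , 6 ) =42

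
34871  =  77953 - 43082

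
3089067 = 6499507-3410440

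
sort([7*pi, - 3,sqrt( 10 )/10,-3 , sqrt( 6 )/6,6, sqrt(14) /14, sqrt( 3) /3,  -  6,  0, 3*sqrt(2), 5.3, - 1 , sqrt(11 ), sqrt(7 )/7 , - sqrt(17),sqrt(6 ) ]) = [ - 6,  -  sqrt(17 ),-3, - 3, - 1, 0, sqrt( 14) /14,sqrt (10)/10, sqrt(7 ) /7,sqrt( 6)/6,  sqrt(3 ) /3,sqrt( 6), sqrt( 11), 3*sqrt( 2) , 5.3, 6,7  *  pi]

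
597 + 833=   1430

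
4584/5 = 916 + 4/5 = 916.80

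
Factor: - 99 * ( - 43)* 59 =3^2 * 11^1 * 43^1 *59^1  =  251163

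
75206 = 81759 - 6553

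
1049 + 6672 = 7721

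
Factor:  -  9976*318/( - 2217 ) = 1057456/739 = 2^4*29^1*43^1 * 53^1*739^( - 1)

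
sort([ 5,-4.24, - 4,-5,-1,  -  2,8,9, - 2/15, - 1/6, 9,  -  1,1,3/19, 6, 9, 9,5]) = [ - 5, - 4.24, - 4, - 2,  -  1, - 1,-1/6,-2/15,3/19, 1, 5, 5,6 , 8 , 9, 9, 9,9]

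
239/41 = 5+ 34/41 = 5.83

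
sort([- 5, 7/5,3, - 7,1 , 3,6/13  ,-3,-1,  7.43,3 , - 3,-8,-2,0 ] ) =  [ - 8,-7,-5,-3,  -  3,-2, - 1,0 , 6/13,1,7/5, 3,  3,3,7.43 ] 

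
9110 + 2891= 12001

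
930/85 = 10+16/17=10.94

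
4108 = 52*79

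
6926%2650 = 1626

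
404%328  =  76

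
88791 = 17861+70930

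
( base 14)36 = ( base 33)1F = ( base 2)110000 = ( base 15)33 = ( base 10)48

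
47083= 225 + 46858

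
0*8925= 0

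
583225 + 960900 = 1544125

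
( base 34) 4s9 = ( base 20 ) DJ5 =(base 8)12721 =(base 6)41505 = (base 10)5585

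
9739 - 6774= 2965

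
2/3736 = 1/1868 =0.00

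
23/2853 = 23/2853 = 0.01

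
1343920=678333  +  665587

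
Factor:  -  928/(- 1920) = 29/60 = 2^(- 2 )*3^(-1 )*5^(- 1)*29^1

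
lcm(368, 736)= 736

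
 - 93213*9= - 838917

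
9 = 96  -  87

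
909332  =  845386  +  63946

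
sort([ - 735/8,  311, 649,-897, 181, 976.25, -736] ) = [-897, - 736,- 735/8, 181, 311, 649, 976.25] 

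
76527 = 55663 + 20864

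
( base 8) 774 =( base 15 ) 23D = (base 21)134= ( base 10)508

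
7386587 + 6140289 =13526876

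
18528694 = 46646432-28117738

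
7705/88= 87 + 49/88 = 87.56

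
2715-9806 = - 7091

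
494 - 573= - 79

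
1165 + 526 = 1691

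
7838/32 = 3919/16 = 244.94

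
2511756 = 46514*54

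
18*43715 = 786870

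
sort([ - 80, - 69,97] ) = [  -  80, -69, 97]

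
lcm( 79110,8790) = 79110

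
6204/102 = 1034/17  =  60.82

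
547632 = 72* 7606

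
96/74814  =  16/12469 = 0.00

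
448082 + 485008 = 933090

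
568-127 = 441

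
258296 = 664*389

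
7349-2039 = 5310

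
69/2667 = 23/889 = 0.03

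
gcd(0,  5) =5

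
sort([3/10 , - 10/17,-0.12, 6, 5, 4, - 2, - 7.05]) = [- 7.05, - 2,  -  10/17, - 0.12,3/10,4, 5, 6 ] 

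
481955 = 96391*5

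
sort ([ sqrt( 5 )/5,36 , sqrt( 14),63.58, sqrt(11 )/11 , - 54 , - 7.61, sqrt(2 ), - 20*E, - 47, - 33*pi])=[ - 33*pi, - 20*E, - 54, - 47,- 7.61,sqrt( 11)/11,sqrt(5)/5, sqrt( 2) , sqrt( 14),36, 63.58 ]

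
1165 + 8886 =10051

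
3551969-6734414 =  - 3182445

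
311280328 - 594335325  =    -  283054997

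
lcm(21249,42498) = 42498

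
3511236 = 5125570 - 1614334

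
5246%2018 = 1210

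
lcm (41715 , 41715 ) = 41715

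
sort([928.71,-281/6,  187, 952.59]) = [ -281/6, 187,928.71,952.59]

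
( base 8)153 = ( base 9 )128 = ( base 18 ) 5h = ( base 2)1101011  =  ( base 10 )107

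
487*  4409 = 2147183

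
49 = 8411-8362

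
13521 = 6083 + 7438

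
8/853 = 8/853 = 0.01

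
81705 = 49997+31708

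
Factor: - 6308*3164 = -19958512 = -2^4 *7^1*19^1*83^1*113^1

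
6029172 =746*8082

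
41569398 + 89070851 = 130640249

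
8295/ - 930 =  - 553/62 = -8.92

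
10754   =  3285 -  - 7469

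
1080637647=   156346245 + 924291402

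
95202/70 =1360 + 1/35 =1360.03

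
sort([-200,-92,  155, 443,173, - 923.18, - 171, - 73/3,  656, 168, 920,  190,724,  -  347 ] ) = [ - 923.18, - 347,-200, - 171, -92, - 73/3 , 155, 168,  173,190,  443, 656,724, 920]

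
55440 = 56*990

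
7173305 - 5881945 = 1291360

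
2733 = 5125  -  2392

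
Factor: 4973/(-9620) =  - 2^( - 2)*5^( - 1)*13^(  -  1 )*37^(- 1)*4973^1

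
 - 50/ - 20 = 2 + 1/2 = 2.50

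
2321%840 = 641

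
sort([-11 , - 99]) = [ -99 , -11]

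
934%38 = 22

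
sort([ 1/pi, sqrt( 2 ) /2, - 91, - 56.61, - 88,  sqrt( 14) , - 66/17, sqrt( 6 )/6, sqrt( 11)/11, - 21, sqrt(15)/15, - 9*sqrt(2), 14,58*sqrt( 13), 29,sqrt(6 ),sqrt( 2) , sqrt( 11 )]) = [  -  91, - 88, - 56.61, - 21, - 9*sqrt( 2 ), - 66/17,sqrt(15 )/15, sqrt( 11)/11, 1/pi,sqrt(6)/6, sqrt(2)/2, sqrt( 2), sqrt( 6 ), sqrt(11 ), sqrt( 14) , 14 , 29, 58*sqrt( 13)]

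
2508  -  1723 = 785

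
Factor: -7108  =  -2^2*1777^1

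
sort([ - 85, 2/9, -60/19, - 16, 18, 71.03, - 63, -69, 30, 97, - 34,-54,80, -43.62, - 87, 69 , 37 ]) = [ -87,  -  85,-69, - 63, -54 , - 43.62, - 34, - 16,  -  60/19 , 2/9 , 18,30 , 37, 69  ,  71.03,80,97]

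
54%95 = 54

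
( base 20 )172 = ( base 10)542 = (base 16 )21e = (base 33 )GE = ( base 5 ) 4132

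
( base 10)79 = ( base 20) 3j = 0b1001111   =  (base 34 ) 2b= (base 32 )2f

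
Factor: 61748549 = 6089^1*10141^1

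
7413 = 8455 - 1042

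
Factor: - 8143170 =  - 2^1*3^1*5^1*7^1 * 17^1 * 2281^1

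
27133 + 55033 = 82166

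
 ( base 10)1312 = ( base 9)1717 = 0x520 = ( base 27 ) 1LG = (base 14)69A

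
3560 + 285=3845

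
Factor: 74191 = 13^2 * 439^1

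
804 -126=678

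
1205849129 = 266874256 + 938974873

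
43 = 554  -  511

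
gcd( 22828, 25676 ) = 4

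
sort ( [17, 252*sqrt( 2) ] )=[17, 252 * sqrt ( 2)] 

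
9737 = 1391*7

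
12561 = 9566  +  2995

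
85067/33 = 85067/33= 2577.79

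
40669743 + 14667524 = 55337267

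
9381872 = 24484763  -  15102891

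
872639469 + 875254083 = 1747893552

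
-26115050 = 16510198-42625248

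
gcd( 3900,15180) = 60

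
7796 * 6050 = 47165800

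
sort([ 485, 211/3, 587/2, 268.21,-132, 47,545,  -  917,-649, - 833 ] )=[- 917,  -  833, - 649, - 132,47, 211/3 , 268.21, 587/2,485, 545]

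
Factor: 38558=2^1*13^1* 1483^1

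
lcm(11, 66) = 66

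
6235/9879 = 6235/9879 = 0.63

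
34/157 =34/157 = 0.22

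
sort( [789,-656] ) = [ - 656 , 789]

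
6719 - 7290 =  - 571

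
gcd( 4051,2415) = 1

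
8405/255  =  32 + 49/51 = 32.96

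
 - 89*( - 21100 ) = 1877900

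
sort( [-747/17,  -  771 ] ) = [-771 , - 747/17]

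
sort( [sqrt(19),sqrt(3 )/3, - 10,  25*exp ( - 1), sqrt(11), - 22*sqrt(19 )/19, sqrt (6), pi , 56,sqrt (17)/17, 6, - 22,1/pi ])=[ - 22, - 10,-22*sqrt(19) /19, sqrt(17 ) /17, 1/pi,sqrt ( 3 )/3, sqrt( 6 ), pi, sqrt(11 ), sqrt(19 ), 6, 25*exp( - 1), 56 ]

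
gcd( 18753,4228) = 7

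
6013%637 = 280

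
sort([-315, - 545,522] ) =[  -  545, - 315,522] 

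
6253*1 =6253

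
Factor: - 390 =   -  2^1  *3^1 * 5^1*13^1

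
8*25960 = 207680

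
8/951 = 8/951 = 0.01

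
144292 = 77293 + 66999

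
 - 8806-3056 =  -  11862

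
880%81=70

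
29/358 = 29/358= 0.08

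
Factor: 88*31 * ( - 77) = -210056 = -2^3*7^1 * 11^2*31^1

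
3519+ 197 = 3716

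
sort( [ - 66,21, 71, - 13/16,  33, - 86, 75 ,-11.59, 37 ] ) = [ -86, - 66, - 11.59, - 13/16, 21, 33,37,71, 75]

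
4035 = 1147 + 2888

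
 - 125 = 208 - 333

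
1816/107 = 1816/107 = 16.97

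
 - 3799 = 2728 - 6527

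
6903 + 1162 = 8065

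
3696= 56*66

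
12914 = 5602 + 7312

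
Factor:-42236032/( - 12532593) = 2^7*3^( -1 )*41^ ( - 1 )*101891^( - 1)*329969^1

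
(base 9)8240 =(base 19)gd7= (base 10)6030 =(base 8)13616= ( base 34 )57c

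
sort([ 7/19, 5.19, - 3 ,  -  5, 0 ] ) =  [ - 5, - 3,0 , 7/19, 5.19]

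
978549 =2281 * 429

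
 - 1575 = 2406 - 3981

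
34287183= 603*56861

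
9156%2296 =2268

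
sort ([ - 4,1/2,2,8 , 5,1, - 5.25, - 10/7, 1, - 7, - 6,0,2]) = [ - 7, - 6, - 5.25, - 4 , - 10/7,0,1/2, 1,1,2,2,5,8]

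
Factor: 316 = 2^2*79^1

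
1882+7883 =9765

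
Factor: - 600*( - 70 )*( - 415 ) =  -17430000 = - 2^4*3^1 * 5^4*7^1*83^1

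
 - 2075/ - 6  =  345+5/6 = 345.83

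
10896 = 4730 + 6166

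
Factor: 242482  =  2^1*31^1*3911^1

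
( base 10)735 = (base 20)1GF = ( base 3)1000020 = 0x2DF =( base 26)127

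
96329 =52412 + 43917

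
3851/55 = 3851/55=   70.02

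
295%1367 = 295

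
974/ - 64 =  - 487/32 = - 15.22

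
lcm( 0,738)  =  0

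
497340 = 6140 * 81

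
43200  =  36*1200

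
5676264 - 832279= 4843985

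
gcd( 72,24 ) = 24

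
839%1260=839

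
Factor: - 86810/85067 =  - 2^1*5^1  *  257^( - 1)*331^(-1)* 8681^1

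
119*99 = 11781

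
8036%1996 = 52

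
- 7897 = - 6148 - 1749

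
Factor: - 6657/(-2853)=7/3=3^( - 1 )*7^1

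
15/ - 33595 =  - 3/6719 = -0.00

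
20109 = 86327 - 66218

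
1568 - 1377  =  191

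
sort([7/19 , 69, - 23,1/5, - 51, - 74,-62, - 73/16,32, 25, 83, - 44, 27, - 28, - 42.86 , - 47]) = [ - 74, - 62,-51, - 47,-44, - 42.86, - 28,-23, - 73/16, 1/5,7/19,  25,27, 32, 69,83]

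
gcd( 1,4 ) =1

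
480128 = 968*496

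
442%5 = 2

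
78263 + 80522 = 158785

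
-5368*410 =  - 2200880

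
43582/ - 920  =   - 48 + 289/460=- 47.37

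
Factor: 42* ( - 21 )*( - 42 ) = 2^2*3^3*7^3 = 37044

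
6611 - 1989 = 4622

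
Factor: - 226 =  - 2^1 * 113^1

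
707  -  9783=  - 9076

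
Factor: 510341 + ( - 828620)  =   - 3^1*13^1*8161^1 = -318279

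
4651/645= 4651/645 = 7.21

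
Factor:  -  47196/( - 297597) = 2^2*3^2*227^( - 1)=36/227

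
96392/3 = 32130 + 2/3= 32130.67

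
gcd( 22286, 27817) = 1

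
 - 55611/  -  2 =27805 + 1/2  =  27805.50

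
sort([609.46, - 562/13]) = [ - 562/13, 609.46]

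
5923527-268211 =5655316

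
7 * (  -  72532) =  - 507724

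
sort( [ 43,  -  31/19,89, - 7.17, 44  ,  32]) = [-7.17, - 31/19, 32, 43, 44, 89]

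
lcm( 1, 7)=7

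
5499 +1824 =7323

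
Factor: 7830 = 2^1 * 3^3 * 5^1*29^1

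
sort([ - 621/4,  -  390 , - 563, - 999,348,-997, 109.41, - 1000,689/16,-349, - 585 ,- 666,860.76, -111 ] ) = [ - 1000,-999,  -  997, - 666, - 585, - 563,-390,-349,  -  621/4,  -  111,689/16,109.41,348,860.76]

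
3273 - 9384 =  - 6111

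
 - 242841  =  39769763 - 40012604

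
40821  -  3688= 37133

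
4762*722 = 3438164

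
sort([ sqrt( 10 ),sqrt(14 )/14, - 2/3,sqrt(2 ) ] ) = [ - 2/3,  sqrt(14 ) /14,sqrt(2),sqrt (10)] 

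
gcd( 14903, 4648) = 7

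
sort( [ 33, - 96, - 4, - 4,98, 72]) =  [ - 96, - 4,-4,33,72, 98]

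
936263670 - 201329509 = 734934161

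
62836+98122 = 160958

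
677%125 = 52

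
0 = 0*13980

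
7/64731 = 7/64731 = 0.00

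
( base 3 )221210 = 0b1010111000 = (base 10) 696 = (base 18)22C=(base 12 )4a0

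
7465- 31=7434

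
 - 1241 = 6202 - 7443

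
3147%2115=1032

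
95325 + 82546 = 177871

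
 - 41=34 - 75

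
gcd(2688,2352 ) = 336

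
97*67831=6579607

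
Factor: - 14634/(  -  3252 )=2^( - 1 )*3^2 = 9/2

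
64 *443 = 28352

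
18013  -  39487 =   -  21474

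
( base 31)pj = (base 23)1bc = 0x31A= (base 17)2CC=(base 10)794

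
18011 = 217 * 83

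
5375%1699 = 278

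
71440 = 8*8930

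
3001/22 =136 + 9/22=   136.41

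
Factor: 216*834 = 180144 =2^4*3^4 * 139^1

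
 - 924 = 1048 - 1972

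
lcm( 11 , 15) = 165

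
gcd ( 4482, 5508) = 54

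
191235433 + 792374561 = 983609994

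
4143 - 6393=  - 2250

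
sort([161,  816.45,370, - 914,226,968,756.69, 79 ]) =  [ - 914,79, 161,226,370,756.69, 816.45,968 ]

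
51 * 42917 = 2188767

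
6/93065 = 6/93065 =0.00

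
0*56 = 0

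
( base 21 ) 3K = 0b1010011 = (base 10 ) 83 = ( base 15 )58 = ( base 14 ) 5d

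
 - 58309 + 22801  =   - 35508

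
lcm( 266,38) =266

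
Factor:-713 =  - 23^1*31^1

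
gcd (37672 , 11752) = 8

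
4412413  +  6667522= 11079935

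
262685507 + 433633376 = 696318883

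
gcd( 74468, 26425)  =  1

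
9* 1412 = 12708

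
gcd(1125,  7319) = 1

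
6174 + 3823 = 9997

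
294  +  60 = 354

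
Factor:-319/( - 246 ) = 2^ (-1)*3^(-1 )*11^1*29^1*41^( - 1)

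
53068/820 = 13267/205 = 64.72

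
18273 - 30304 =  - 12031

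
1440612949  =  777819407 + 662793542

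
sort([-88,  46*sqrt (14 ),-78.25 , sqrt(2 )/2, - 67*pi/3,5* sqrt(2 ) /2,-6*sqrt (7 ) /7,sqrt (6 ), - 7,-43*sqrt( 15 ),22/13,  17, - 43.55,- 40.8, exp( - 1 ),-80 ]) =[-43*sqrt( 15),-88,  -  80, -78.25,-67*pi/3,-43.55, - 40.8, - 7, - 6*sqrt( 7)/7 , exp(-1 ), sqrt( 2)/2,  22/13, sqrt(6 ),5*sqrt(2 ) /2, 17, 46*sqrt( 14 ) ]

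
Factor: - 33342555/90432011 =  - 3^1*5^1*79^( -1)*109^1*653^( - 1 )*1753^ ( - 1)*20393^1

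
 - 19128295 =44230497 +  - 63358792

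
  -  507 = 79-586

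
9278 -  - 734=10012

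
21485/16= 1342 + 13/16 =1342.81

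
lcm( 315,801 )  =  28035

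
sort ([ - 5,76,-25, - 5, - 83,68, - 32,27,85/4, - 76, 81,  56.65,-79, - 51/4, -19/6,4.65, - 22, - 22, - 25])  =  [ - 83,-79, -76, - 32, - 25, - 25, -22, - 22,-51/4, - 5, - 5, - 19/6, 4.65,85/4, 27,56.65 , 68,76,81]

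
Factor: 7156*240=2^6* 3^1*5^1*1789^1= 1717440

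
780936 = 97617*8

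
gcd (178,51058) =2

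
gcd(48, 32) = 16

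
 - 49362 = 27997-77359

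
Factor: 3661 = 7^1*523^1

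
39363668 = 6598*5966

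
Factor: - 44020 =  - 2^2 *5^1*31^1*71^1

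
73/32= 2 + 9/32  =  2.28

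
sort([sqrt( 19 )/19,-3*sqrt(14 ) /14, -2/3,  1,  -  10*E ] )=[  -  10*E, - 3 *sqrt( 14 )/14, - 2/3,sqrt (19 ) /19,1]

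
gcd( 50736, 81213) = 3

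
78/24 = 13/4 = 3.25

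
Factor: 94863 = 3^1*103^1*307^1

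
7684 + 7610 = 15294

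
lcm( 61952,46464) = 185856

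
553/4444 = 553/4444 = 0.12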